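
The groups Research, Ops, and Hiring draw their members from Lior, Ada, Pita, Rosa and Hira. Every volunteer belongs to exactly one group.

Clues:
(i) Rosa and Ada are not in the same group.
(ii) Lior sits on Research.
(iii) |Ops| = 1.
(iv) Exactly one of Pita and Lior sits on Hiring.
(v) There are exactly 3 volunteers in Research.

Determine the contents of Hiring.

Hiring = {Pita}

From (ii): Lior ∈ Research.
(iv) (exactly one): Pita ∈ Hiring.
Suppose Ada ∈ Hiring: no assignment then satisfies all the clues, so Ada ∉ Hiring.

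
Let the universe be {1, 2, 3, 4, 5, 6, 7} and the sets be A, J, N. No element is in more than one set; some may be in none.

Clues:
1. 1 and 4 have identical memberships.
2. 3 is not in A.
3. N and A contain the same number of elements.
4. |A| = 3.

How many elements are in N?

3

From (2): 3 ∉ A.
Suppose 1 ∈ J: no assignment then satisfies all the clues, so 1 ∉ J.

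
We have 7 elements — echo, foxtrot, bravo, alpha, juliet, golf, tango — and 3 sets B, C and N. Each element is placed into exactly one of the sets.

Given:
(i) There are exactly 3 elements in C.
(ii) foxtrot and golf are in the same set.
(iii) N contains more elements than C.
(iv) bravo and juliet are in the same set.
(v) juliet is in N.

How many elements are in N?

4

From (v): juliet ∈ N.
(iv): bravo matches juliet: bravo ∉ B.
(iv): bravo matches juliet: bravo ∉ C.
(iv): bravo matches juliet: bravo ∈ N.
Suppose echo ∈ B: no assignment then satisfies all the clues, so echo ∉ B.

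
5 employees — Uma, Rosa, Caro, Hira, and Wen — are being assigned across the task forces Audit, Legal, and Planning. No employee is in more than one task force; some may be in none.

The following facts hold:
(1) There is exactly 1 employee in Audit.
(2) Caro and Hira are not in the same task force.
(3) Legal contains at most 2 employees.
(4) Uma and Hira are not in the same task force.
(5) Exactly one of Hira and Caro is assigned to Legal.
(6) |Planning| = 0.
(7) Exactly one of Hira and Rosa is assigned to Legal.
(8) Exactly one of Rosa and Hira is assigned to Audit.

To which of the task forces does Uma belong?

Uma: none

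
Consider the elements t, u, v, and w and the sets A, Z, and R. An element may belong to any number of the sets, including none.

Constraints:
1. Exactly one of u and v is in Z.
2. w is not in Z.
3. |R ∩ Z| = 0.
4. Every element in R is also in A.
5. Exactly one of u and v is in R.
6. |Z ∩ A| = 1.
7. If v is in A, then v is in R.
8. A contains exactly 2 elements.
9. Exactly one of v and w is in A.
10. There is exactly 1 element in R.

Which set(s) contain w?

w: none

From (2): w ∉ Z.
Suppose w ∈ A: no assignment then satisfies all the clues, so w ∉ A.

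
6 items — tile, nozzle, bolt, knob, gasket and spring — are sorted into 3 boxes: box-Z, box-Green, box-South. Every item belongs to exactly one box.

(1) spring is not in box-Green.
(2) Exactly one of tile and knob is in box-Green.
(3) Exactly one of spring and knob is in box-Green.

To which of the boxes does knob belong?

knob: box-Green

From (1): spring ∉ box-Green.
(3) (exactly one): knob ∈ box-Green.
(2) (exactly one): tile ∉ box-Green.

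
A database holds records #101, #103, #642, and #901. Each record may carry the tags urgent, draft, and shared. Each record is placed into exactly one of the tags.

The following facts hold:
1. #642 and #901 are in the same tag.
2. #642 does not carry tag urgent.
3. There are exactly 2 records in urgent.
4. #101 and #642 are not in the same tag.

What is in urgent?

From (2): #642 ∉ urgent.
(1): #901 matches #642: #901 ∉ urgent.
(3): only 2 candidates remain for urgent, so all are in.

urgent = {#101, #103}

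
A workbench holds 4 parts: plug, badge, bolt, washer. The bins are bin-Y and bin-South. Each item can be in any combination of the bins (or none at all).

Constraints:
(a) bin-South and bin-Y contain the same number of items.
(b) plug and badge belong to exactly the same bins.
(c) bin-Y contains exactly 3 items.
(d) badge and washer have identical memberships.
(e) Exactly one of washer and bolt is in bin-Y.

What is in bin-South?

bin-South = {badge, plug, washer}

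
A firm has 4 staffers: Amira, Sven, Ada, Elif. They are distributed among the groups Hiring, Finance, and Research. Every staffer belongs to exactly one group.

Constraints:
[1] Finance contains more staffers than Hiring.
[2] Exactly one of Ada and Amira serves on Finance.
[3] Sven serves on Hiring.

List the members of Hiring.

Hiring = {Sven}

From (3): Sven ∈ Hiring.
Suppose Amira ∈ Hiring: no assignment then satisfies all the clues, so Amira ∉ Hiring.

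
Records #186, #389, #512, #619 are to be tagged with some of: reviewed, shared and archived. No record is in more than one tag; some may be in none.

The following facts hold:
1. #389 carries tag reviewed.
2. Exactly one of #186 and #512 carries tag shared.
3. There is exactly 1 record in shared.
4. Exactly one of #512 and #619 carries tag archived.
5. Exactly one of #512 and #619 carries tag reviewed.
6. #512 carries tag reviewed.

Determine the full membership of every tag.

reviewed = {#389, #512}; shared = {#186}; archived = {#619}

From (1): #389 ∈ reviewed.
From (6): #512 ∈ reviewed.
(2) (exactly one): #186 ∈ shared.
(3): shared already has 1, so the rest are out.
(4) (exactly one): #619 ∈ archived.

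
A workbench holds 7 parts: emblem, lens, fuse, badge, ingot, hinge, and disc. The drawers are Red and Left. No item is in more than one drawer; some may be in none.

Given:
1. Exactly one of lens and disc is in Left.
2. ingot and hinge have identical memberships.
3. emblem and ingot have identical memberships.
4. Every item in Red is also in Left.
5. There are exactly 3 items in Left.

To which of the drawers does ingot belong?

ingot: none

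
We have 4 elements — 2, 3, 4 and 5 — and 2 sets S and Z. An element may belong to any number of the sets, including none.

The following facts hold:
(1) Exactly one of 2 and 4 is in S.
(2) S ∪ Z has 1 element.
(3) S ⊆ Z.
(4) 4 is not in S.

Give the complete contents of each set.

S = {2}; Z = {2}

From (4): 4 ∉ S.
(1) (exactly one): 2 ∈ S.
(3) with 2 ∈ S: 2 ∈ Z.
Suppose 3 ∈ S: no assignment then satisfies all the clues, so 3 ∉ S.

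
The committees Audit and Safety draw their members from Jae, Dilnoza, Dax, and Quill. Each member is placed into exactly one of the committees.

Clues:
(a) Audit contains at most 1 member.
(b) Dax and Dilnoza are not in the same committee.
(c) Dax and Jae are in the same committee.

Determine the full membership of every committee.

Audit = {Dilnoza}; Safety = {Dax, Jae, Quill}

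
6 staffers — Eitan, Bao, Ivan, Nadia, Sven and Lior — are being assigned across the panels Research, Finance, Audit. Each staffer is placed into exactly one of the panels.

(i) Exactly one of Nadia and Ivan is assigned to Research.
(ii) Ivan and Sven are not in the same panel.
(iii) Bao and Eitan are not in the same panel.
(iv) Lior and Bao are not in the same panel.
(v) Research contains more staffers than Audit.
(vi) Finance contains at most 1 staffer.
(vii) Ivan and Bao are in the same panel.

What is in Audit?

Audit = {Bao, Ivan}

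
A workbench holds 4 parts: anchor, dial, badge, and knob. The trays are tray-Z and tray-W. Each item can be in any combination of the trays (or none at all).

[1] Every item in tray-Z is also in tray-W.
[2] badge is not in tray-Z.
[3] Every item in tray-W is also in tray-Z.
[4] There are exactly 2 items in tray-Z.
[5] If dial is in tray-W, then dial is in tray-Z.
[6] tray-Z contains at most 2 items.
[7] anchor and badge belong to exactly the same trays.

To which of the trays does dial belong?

dial: tray-W, tray-Z

From (2): badge ∉ tray-Z.
(3) contrapositive: badge ∉ tray-W.
(7): anchor matches badge: anchor ∉ tray-Z.
(7): anchor matches badge: anchor ∉ tray-W.
(4): only 2 candidates remain for tray-Z, so all are in.
(1) with dial ∈ tray-Z: dial ∈ tray-W.
(1) with knob ∈ tray-Z: knob ∈ tray-W.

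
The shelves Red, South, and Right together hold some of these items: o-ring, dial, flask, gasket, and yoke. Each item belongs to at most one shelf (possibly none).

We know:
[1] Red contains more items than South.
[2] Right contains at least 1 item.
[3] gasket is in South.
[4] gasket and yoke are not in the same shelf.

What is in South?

South = {gasket}

From (3): gasket ∈ South.
(4): yoke ∉ South.
Suppose o-ring ∈ South: no assignment then satisfies all the clues, so o-ring ∉ South.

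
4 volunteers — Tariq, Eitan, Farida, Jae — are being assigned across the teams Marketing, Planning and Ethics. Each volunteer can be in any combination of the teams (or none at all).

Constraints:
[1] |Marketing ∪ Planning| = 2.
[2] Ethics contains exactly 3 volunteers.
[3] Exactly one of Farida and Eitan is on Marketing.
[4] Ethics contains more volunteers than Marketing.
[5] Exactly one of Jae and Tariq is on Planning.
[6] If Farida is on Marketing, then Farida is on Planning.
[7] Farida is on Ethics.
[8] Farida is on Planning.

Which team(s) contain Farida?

From (7): Farida ∈ Ethics.
From (8): Farida ∈ Planning.
Suppose Farida ∉ Marketing: no assignment then satisfies all the clues, so Farida ∈ Marketing.

Farida: Ethics, Marketing, Planning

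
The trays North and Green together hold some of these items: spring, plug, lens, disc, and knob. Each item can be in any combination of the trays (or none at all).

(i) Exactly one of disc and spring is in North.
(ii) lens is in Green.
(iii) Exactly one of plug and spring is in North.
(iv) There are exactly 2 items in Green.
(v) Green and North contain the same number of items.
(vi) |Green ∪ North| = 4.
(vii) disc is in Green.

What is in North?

North = {knob, spring}

From (ii): lens ∈ Green.
From (vii): disc ∈ Green.
(iv): Green already has 2, so the rest are out.
Suppose spring ∉ North: no assignment then satisfies all the clues, so spring ∈ North.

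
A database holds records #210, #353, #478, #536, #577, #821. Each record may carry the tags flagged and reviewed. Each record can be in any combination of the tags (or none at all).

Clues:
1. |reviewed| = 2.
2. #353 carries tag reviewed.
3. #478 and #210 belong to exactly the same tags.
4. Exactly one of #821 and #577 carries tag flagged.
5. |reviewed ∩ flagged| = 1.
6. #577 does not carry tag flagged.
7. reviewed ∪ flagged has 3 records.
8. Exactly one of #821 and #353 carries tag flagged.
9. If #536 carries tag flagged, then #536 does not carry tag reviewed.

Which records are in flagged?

flagged = {#536, #821}

From (2): #353 ∈ reviewed.
From (6): #577 ∉ flagged.
(4) (exactly one): #821 ∈ flagged.
(8) (exactly one): #353 ∉ flagged.
Suppose #210 ∈ flagged: no assignment then satisfies all the clues, so #210 ∉ flagged.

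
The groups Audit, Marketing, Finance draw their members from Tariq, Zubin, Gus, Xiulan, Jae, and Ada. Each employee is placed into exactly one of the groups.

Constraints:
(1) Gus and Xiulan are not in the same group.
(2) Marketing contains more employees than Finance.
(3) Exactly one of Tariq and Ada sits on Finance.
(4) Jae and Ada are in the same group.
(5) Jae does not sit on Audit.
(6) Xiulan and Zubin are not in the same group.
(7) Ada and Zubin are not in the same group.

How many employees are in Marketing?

3

From (5): Jae ∉ Audit.
(4): Ada matches Jae: Ada ∉ Audit.
Suppose Tariq ∈ Audit: no assignment then satisfies all the clues, so Tariq ∉ Audit.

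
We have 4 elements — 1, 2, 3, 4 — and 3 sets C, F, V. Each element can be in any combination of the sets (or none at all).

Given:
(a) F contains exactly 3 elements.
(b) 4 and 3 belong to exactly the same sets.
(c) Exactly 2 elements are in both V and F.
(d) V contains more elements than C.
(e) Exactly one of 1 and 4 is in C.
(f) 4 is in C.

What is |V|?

3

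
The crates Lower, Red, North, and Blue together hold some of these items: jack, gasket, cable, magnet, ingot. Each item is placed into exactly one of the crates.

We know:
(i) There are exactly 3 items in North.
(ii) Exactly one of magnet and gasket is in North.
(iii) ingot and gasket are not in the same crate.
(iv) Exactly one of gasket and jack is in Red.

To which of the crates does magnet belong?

magnet: North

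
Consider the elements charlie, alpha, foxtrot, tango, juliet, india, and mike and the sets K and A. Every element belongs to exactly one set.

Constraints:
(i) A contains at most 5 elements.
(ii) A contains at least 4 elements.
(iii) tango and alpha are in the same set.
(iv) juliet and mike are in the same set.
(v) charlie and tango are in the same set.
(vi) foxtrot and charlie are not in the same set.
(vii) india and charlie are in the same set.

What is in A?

A = {alpha, charlie, india, tango}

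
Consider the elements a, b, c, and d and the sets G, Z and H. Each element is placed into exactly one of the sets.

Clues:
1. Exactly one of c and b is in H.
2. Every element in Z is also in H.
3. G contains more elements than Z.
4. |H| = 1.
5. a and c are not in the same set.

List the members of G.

G = {a, b, d}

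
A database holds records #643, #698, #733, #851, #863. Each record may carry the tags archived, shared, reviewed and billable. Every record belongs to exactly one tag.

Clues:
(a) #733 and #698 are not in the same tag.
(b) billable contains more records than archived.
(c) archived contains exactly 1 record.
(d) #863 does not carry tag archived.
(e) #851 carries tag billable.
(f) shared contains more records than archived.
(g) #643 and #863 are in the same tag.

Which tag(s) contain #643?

#643: shared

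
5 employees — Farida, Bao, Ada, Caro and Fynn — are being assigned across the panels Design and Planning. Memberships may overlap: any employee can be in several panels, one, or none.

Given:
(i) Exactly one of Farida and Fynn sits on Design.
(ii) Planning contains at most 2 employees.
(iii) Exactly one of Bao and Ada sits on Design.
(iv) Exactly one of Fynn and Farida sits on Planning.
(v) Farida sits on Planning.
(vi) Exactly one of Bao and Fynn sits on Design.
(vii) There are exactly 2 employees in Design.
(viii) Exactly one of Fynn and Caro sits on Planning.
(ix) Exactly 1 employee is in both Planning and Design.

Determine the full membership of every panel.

Design = {Bao, Farida}; Planning = {Caro, Farida}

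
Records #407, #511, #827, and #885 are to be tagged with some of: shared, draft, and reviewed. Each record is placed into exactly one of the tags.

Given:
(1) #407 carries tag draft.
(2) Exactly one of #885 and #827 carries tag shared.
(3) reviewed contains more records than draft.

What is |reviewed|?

From (1): #407 ∈ draft.
Suppose #511 ∈ shared: no assignment then satisfies all the clues, so #511 ∉ shared.

2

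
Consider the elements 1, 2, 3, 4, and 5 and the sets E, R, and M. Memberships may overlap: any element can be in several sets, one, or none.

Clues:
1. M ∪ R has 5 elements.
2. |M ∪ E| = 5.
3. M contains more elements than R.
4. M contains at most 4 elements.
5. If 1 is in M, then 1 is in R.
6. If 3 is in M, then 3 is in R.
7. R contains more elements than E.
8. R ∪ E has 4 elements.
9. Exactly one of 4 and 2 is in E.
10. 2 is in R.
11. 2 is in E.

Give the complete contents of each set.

E = {2, 5}; R = {1, 2, 3}; M = {1, 3, 4, 5}

From (10): 2 ∈ R.
From (11): 2 ∈ E.
(9) (exactly one): 4 ∉ E.
Suppose 1 ∈ E: no assignment then satisfies all the clues, so 1 ∉ E.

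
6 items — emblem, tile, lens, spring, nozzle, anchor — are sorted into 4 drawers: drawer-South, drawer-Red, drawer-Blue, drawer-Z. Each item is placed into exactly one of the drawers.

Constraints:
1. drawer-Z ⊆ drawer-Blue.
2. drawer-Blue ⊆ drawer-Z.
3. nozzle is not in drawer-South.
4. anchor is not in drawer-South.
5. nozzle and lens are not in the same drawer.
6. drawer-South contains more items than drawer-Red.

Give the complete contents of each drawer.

drawer-South = {emblem, lens, spring, tile}; drawer-Red = {anchor, nozzle}; drawer-Blue = {}; drawer-Z = {}

From (3): nozzle ∉ drawer-South.
From (4): anchor ∉ drawer-South.
Suppose emblem ∉ drawer-South: no assignment then satisfies all the clues, so emblem ∈ drawer-South.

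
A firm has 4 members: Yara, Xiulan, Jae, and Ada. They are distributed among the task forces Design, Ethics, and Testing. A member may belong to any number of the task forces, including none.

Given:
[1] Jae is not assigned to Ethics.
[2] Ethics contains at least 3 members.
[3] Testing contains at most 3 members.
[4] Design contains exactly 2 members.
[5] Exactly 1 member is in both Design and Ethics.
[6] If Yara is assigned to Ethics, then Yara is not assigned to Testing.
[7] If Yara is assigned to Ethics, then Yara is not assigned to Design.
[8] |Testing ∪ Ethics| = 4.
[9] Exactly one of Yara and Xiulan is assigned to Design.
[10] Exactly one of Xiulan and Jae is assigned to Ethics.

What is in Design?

From (1): Jae ∉ Ethics.
(2): only 3 candidates remain for Ethics, so all are in.
(6): Yara ∉ Testing.
(7): Yara ∉ Design.
(9) (exactly one): Xiulan ∈ Design.
Suppose Jae ∉ Design: no assignment then satisfies all the clues, so Jae ∈ Design.

Design = {Jae, Xiulan}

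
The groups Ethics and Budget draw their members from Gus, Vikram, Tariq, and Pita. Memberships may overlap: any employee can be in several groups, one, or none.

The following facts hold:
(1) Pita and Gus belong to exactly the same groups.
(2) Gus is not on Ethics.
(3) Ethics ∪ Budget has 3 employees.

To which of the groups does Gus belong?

From (2): Gus ∉ Ethics.
(1): Pita matches Gus: Pita ∉ Ethics.
Suppose Gus ∉ Budget: no assignment then satisfies all the clues, so Gus ∈ Budget.

Gus: Budget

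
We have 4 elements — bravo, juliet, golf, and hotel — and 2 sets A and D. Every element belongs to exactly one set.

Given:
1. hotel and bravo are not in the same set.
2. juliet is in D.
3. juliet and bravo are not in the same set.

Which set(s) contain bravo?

bravo: A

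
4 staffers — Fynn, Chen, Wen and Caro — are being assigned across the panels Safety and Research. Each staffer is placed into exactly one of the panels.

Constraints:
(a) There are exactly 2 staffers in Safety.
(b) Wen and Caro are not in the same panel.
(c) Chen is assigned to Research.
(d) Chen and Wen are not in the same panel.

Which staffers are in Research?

From (c): Chen ∈ Research.
(d): Wen ∉ Research.
Only one panel left: Wen ∈ Safety.
(b): Caro ∉ Safety.
Only one panel left: Caro ∈ Research.
(a): only 2 candidates remain for Safety, so all are in.

Research = {Caro, Chen}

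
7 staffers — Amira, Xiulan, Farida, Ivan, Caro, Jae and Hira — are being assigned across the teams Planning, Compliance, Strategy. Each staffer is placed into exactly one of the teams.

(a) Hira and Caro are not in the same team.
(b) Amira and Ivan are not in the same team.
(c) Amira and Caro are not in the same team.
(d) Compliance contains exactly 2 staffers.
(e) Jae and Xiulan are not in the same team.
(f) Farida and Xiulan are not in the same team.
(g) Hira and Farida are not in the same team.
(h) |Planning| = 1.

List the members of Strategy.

Strategy = {Caro, Farida, Ivan, Jae}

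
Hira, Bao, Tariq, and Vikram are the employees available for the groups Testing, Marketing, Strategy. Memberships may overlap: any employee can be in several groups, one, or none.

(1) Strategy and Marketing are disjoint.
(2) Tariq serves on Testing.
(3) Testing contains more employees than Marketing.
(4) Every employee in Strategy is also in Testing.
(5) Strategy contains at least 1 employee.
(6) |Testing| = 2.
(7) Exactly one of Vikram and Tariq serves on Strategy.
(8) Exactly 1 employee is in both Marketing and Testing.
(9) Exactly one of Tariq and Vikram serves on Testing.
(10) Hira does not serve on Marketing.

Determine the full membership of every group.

Testing = {Bao, Tariq}; Marketing = {Bao}; Strategy = {Tariq}

From (2): Tariq ∈ Testing.
From (10): Hira ∉ Marketing.
(9) (exactly one): Vikram ∉ Testing.
(4) contrapositive: Vikram ∉ Strategy.
(7) (exactly one): Tariq ∈ Strategy.
(1) (disjoint): Tariq ∉ Marketing.
Suppose Hira ∈ Testing: no assignment then satisfies all the clues, so Hira ∉ Testing.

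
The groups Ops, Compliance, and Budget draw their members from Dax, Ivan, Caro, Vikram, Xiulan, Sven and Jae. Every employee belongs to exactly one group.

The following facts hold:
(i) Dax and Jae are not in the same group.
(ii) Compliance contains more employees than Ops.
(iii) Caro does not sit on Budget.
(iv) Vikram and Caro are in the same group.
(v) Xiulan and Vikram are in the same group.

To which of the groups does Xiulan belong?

Xiulan: Compliance

From (iii): Caro ∉ Budget.
(iv): Vikram matches Caro: Vikram ∉ Budget.
(v): Xiulan matches Vikram: Xiulan ∉ Budget.
Suppose Xiulan ∈ Ops: no assignment then satisfies all the clues, so Xiulan ∉ Ops.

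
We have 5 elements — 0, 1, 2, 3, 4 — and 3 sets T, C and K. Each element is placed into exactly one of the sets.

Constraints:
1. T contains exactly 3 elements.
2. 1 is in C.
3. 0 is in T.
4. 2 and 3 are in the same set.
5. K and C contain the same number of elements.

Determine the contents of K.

K = {4}

From (2): 1 ∈ C.
From (3): 0 ∈ T.
Suppose 2 ∈ K: no assignment then satisfies all the clues, so 2 ∉ K.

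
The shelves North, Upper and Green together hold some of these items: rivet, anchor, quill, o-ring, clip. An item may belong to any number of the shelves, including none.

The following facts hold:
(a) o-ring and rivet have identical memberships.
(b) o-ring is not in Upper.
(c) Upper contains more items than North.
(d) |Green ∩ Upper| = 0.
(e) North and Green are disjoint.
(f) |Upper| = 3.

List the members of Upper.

Upper = {anchor, clip, quill}

From (b): o-ring ∉ Upper.
(a): rivet matches o-ring: rivet ∉ Upper.
(f): only 3 candidates remain for Upper, so all are in.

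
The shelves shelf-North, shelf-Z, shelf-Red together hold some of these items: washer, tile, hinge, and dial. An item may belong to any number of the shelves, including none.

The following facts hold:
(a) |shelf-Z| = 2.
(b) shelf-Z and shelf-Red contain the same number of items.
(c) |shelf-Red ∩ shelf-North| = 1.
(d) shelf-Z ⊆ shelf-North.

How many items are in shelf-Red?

2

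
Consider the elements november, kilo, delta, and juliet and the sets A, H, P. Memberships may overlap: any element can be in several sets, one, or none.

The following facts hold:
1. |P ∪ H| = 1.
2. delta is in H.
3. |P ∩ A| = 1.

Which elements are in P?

P = {delta}

From (2): delta ∈ H.
Suppose november ∈ P: no assignment then satisfies all the clues, so november ∉ P.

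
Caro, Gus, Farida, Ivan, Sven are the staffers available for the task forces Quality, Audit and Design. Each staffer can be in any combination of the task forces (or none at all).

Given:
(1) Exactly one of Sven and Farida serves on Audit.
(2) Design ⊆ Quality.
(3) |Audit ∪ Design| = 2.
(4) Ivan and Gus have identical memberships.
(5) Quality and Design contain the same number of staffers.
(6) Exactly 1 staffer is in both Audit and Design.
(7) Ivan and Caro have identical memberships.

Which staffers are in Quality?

Quality = {Farida, Sven}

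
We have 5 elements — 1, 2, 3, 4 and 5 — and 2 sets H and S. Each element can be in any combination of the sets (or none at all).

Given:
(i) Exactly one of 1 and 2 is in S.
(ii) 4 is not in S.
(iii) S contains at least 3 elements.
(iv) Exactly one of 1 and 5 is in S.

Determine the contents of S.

From (ii): 4 ∉ S.
Suppose 1 ∈ S: no assignment then satisfies all the clues, so 1 ∉ S.

S = {2, 3, 5}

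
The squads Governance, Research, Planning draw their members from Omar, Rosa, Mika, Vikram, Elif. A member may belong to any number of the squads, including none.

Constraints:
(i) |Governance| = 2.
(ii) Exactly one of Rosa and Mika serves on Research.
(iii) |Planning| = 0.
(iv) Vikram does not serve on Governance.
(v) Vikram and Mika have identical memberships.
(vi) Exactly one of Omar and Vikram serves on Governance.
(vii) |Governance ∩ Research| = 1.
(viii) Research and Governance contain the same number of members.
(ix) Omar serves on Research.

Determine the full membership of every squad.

From (iv): Vikram ∉ Governance.
From (ix): Omar ∈ Research.
(iii): Planning already has 0, so the rest are out.
(v): Mika matches Vikram: Mika ∉ Governance.
(vi) (exactly one): Omar ∈ Governance.
Suppose Rosa ∈ Governance: no assignment then satisfies all the clues, so Rosa ∉ Governance.

Governance = {Elif, Omar}; Research = {Omar, Rosa}; Planning = {}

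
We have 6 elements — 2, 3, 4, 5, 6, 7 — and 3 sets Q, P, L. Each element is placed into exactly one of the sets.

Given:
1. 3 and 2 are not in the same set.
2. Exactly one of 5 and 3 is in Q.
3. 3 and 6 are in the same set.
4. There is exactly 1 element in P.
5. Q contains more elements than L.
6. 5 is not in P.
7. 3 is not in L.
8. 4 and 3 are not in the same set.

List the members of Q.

Q = {3, 6, 7}

From (6): 5 ∉ P.
From (7): 3 ∉ L.
(3): 6 matches 3: 6 ∉ L.
Suppose 2 ∈ Q: no assignment then satisfies all the clues, so 2 ∉ Q.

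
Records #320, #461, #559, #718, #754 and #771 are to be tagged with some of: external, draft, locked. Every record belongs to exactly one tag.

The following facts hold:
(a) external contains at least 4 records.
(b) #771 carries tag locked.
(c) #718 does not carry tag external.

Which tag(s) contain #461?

From (b): #771 ∈ locked.
From (c): #718 ∉ external.
(a): only 4 candidates remain for external, so all are in.

#461: external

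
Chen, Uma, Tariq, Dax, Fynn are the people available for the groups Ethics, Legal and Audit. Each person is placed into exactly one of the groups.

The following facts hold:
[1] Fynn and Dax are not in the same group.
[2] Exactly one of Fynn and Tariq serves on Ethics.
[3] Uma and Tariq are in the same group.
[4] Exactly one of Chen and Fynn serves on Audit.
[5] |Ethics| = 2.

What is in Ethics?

Ethics = {Tariq, Uma}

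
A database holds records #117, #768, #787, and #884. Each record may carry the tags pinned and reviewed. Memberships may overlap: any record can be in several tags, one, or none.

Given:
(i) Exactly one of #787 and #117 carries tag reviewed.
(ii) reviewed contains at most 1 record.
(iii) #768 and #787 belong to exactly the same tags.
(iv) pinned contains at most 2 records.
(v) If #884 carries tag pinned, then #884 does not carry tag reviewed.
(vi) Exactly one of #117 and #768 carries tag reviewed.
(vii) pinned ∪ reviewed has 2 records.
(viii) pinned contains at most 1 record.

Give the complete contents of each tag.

pinned = {#884}; reviewed = {#117}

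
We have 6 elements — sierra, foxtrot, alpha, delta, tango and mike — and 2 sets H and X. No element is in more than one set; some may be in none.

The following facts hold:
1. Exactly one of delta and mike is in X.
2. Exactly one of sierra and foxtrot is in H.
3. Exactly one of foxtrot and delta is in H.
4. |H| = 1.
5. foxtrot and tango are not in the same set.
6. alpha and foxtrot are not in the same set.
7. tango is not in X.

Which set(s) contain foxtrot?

From (7): tango ∉ X.
Suppose foxtrot ∉ H: no assignment then satisfies all the clues, so foxtrot ∈ H.

foxtrot: H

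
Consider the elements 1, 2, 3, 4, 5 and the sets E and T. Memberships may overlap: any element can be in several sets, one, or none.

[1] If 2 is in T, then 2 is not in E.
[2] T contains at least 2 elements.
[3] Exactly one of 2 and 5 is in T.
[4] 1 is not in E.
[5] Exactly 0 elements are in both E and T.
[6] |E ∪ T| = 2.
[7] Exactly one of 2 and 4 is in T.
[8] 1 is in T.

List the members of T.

T = {1, 2}

From (4): 1 ∉ E.
From (8): 1 ∈ T.
Suppose 2 ∉ T: no assignment then satisfies all the clues, so 2 ∈ T.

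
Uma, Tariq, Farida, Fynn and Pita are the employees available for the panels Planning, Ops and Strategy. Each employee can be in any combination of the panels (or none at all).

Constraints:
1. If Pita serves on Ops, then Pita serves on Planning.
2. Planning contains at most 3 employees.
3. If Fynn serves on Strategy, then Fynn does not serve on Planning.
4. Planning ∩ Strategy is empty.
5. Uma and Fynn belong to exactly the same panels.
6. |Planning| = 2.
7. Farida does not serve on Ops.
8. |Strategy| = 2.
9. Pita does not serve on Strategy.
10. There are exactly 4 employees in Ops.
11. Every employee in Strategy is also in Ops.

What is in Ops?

Ops = {Fynn, Pita, Tariq, Uma}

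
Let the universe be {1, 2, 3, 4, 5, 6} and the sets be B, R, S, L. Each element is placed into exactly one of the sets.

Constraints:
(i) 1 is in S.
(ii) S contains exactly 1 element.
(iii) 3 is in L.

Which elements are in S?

From (i): 1 ∈ S.
From (iii): 3 ∈ L.
(ii): S already has 1, so the rest are out.

S = {1}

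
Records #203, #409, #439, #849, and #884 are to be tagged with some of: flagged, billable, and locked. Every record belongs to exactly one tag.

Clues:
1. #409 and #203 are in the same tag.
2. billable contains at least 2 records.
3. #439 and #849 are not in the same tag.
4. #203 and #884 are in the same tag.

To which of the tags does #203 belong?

#203: billable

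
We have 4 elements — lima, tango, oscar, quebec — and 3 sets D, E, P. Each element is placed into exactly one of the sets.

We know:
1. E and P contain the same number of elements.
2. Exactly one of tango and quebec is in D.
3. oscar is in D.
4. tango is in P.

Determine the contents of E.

E = {lima}

From (3): oscar ∈ D.
From (4): tango ∈ P.
(2) (exactly one): quebec ∈ D.
Suppose lima ∉ E: no assignment then satisfies all the clues, so lima ∈ E.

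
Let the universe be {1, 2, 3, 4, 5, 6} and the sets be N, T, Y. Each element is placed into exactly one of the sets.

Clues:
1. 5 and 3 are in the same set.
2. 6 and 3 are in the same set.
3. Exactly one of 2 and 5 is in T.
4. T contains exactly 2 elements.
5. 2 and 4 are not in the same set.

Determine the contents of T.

T = {1, 2}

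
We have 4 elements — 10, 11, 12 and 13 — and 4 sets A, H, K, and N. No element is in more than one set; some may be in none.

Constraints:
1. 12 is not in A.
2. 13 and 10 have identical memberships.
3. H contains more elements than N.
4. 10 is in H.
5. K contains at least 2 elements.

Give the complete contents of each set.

A = {}; H = {10, 13}; K = {11, 12}; N = {}

From (1): 12 ∉ A.
From (4): 10 ∈ H.
(2): 13 matches 10: 13 ∉ A.
(2): 13 matches 10: 13 ∈ H.
(5): only 2 candidates remain for K, so all are in.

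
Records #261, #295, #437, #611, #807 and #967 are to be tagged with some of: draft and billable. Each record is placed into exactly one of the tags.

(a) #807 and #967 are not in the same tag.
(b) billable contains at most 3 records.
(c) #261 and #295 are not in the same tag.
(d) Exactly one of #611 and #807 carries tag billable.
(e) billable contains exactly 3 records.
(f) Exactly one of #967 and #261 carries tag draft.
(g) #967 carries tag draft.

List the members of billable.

billable = {#261, #437, #807}

From (g): #967 ∈ draft.
(a): #807 ∉ draft.
(f) (exactly one): #261 ∉ draft.
Only one tag left: #261 ∈ billable.
Only one tag left: #807 ∈ billable.
(c): #295 ∉ billable.
(d) (exactly one): #611 ∉ billable.
(e): only 3 candidates remain for billable, so all are in.
Only one tag left: #295 ∈ draft.
Only one tag left: #611 ∈ draft.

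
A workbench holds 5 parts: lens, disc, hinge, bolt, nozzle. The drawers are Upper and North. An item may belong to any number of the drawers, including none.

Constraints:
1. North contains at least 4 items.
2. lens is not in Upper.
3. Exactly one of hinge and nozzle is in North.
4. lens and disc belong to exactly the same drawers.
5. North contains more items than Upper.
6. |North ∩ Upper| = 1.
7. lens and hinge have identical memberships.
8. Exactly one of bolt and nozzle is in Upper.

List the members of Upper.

Upper = {bolt}

From (2): lens ∉ Upper.
(4): disc matches lens: disc ∉ Upper.
(7): hinge matches lens: hinge ∉ Upper.
Suppose bolt ∉ Upper: no assignment then satisfies all the clues, so bolt ∈ Upper.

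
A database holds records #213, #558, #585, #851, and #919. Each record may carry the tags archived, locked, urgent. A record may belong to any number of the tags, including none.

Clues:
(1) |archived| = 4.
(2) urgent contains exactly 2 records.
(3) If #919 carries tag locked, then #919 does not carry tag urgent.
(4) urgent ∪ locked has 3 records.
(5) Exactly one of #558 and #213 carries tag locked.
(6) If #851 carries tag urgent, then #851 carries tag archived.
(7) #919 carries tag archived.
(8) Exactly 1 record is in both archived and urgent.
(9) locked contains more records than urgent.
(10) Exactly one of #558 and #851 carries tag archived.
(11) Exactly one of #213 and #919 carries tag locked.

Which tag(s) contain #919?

From (7): #919 ∈ archived.
Suppose #919 ∉ locked: no assignment then satisfies all the clues, so #919 ∈ locked.

#919: archived, locked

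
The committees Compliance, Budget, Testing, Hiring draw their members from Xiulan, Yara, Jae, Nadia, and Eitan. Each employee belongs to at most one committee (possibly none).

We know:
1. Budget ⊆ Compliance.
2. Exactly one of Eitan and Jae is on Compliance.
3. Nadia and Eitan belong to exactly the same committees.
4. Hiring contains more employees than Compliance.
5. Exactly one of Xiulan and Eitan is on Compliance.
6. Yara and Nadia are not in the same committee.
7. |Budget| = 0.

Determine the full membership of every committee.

Compliance = {Eitan, Nadia}; Budget = {}; Testing = {}; Hiring = {Jae, Xiulan, Yara}

(7): Budget already has 0, so the rest are out.
Suppose Xiulan ∈ Compliance: no assignment then satisfies all the clues, so Xiulan ∉ Compliance.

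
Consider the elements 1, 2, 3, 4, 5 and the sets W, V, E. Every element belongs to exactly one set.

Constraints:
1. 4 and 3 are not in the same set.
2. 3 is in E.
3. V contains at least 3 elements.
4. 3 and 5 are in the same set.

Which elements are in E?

E = {3, 5}

From (2): 3 ∈ E.
(1): 4 ∉ E.
(4): 5 matches 3: 5 ∉ W.
(4): 5 matches 3: 5 ∉ V.
(4): 5 matches 3: 5 ∈ E.
(3): only 3 candidates remain for V, so all are in.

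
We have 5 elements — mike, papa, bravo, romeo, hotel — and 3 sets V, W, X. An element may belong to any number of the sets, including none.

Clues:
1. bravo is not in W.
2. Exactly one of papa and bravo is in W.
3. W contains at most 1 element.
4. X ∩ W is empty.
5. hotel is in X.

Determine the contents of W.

From (1): bravo ∉ W.
From (5): hotel ∈ X.
(2) (exactly one): papa ∈ W.
(3): W already has 1, so the rest are out.
(4) (disjoint): papa ∉ X.

W = {papa}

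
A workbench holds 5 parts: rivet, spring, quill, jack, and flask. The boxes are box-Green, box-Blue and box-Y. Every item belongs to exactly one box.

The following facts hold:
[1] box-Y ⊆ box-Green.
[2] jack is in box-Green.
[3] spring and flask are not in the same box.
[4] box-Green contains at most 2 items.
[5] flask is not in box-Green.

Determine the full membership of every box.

box-Green = {jack, spring}; box-Blue = {flask, quill, rivet}; box-Y = {}

From (2): jack ∈ box-Green.
From (5): flask ∉ box-Green.
(1) contrapositive: flask ∉ box-Y.
Only one box left: flask ∈ box-Blue.
(3): spring ∉ box-Blue.
Suppose rivet ∈ box-Green: no assignment then satisfies all the clues, so rivet ∉ box-Green.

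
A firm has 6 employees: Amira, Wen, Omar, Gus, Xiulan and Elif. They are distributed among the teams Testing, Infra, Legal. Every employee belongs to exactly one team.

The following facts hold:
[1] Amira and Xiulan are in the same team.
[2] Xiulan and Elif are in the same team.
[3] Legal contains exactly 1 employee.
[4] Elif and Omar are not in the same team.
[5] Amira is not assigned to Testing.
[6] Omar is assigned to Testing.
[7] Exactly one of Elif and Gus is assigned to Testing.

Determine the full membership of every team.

Testing = {Gus, Omar}; Infra = {Amira, Elif, Xiulan}; Legal = {Wen}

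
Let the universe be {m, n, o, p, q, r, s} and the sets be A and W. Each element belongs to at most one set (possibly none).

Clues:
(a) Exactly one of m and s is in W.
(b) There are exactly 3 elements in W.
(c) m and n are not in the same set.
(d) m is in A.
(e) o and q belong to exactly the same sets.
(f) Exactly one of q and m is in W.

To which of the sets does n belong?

n: none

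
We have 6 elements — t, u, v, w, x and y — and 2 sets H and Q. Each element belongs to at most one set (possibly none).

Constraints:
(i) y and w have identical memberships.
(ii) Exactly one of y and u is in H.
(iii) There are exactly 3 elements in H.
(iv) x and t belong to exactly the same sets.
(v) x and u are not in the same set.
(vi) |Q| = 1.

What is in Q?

Q = {u}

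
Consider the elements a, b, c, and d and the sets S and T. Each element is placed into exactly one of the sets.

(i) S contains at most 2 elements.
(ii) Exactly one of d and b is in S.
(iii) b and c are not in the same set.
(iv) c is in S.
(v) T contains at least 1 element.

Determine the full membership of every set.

From (iv): c ∈ S.
(iii): b ∉ S.
Only one set left: b ∈ T.
(ii) (exactly one): d ∈ S.
(i): S already has 2, so the rest are out.
Only one set left: a ∈ T.

S = {c, d}; T = {a, b}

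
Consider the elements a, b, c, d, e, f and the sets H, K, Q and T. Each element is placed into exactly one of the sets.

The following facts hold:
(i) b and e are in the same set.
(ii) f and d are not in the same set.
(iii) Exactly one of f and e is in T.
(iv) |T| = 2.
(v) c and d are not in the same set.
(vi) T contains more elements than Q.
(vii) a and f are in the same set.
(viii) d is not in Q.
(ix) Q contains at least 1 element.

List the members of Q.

Q = {c}

From (viii): d ∉ Q.
Suppose a ∈ Q: no assignment then satisfies all the clues, so a ∉ Q.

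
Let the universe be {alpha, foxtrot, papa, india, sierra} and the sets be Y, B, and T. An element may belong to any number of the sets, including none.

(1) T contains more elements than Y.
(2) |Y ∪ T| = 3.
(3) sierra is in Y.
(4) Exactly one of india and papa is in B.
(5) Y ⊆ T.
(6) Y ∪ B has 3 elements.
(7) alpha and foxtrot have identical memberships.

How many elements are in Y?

2

From (3): sierra ∈ Y.
(5) with sierra ∈ Y: sierra ∈ T.
Suppose alpha ∈ Y: no assignment then satisfies all the clues, so alpha ∉ Y.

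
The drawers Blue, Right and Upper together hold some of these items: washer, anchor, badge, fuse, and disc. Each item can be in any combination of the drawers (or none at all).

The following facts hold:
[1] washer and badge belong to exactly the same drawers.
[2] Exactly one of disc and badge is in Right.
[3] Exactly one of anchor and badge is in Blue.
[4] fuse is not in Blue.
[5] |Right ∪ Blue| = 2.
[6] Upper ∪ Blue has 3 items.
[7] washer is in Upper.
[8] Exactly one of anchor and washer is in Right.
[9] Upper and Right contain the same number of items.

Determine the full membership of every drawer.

Blue = {anchor}; Right = {anchor, disc}; Upper = {badge, washer}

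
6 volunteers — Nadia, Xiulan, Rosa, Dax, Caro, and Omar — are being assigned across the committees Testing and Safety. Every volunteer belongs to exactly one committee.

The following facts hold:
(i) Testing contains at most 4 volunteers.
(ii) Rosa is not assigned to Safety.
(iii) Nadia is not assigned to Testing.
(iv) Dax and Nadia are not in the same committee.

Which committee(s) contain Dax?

Dax: Testing

From (ii): Rosa ∉ Safety.
From (iii): Nadia ∉ Testing.
Only one committee left: Nadia ∈ Safety.
Only one committee left: Rosa ∈ Testing.
(iv): Dax ∉ Safety.
Only one committee left: Dax ∈ Testing.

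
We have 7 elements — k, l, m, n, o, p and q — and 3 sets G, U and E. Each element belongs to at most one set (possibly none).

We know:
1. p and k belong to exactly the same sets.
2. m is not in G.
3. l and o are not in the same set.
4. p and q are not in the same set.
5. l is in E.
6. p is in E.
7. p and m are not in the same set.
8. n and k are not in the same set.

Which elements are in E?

E = {k, l, p}

From (2): m ∉ G.
From (5): l ∈ E.
From (6): p ∈ E.
(1): k matches p: k ∉ G.
(1): k matches p: k ∉ U.
(1): k matches p: k ∈ E.
(3): o ∉ E.
(4): q ∉ E.
(7): m ∉ E.
(8): n ∉ E.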